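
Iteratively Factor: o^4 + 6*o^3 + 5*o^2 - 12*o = (o - 1)*(o^3 + 7*o^2 + 12*o) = o*(o - 1)*(o^2 + 7*o + 12) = o*(o - 1)*(o + 3)*(o + 4)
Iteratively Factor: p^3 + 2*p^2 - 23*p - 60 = (p + 3)*(p^2 - p - 20) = (p - 5)*(p + 3)*(p + 4)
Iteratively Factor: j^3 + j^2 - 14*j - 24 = (j + 2)*(j^2 - j - 12) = (j + 2)*(j + 3)*(j - 4)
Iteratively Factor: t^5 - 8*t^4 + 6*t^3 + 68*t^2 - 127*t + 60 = (t - 1)*(t^4 - 7*t^3 - t^2 + 67*t - 60) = (t - 4)*(t - 1)*(t^3 - 3*t^2 - 13*t + 15) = (t - 4)*(t - 1)^2*(t^2 - 2*t - 15) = (t - 4)*(t - 1)^2*(t + 3)*(t - 5)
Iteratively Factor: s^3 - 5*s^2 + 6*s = (s)*(s^2 - 5*s + 6) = s*(s - 2)*(s - 3)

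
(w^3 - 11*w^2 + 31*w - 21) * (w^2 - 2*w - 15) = w^5 - 13*w^4 + 38*w^3 + 82*w^2 - 423*w + 315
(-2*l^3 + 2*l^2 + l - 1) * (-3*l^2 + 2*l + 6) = 6*l^5 - 10*l^4 - 11*l^3 + 17*l^2 + 4*l - 6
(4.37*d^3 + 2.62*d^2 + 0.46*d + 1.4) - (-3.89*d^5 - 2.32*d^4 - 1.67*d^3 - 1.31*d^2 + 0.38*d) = 3.89*d^5 + 2.32*d^4 + 6.04*d^3 + 3.93*d^2 + 0.08*d + 1.4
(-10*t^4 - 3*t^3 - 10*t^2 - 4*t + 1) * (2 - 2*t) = 20*t^5 - 14*t^4 + 14*t^3 - 12*t^2 - 10*t + 2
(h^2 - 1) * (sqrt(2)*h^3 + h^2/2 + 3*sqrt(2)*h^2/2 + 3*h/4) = sqrt(2)*h^5 + h^4/2 + 3*sqrt(2)*h^4/2 - sqrt(2)*h^3 + 3*h^3/4 - 3*sqrt(2)*h^2/2 - h^2/2 - 3*h/4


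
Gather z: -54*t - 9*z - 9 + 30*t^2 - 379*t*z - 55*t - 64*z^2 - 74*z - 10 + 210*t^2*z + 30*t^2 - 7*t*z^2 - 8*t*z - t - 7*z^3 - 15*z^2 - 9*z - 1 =60*t^2 - 110*t - 7*z^3 + z^2*(-7*t - 79) + z*(210*t^2 - 387*t - 92) - 20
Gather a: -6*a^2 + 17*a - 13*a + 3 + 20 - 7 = -6*a^2 + 4*a + 16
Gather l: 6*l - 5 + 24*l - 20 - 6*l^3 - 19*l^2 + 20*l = -6*l^3 - 19*l^2 + 50*l - 25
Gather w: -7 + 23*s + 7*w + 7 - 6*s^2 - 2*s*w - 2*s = -6*s^2 + 21*s + w*(7 - 2*s)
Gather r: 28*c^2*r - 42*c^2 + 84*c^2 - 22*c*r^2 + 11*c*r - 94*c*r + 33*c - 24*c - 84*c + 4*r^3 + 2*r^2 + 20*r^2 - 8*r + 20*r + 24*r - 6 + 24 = 42*c^2 - 75*c + 4*r^3 + r^2*(22 - 22*c) + r*(28*c^2 - 83*c + 36) + 18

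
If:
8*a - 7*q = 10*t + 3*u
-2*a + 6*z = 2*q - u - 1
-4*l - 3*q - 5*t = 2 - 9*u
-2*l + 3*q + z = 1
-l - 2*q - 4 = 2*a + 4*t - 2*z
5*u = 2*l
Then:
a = -1481/1350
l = -77/15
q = -1838/675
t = 74/45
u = -154/75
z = -247/225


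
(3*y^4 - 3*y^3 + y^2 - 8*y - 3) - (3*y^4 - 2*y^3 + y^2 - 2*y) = -y^3 - 6*y - 3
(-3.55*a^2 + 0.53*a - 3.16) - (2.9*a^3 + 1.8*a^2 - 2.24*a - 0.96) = -2.9*a^3 - 5.35*a^2 + 2.77*a - 2.2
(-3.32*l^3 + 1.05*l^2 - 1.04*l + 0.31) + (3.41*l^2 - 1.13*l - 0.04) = -3.32*l^3 + 4.46*l^2 - 2.17*l + 0.27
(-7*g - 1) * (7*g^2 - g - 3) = -49*g^3 + 22*g + 3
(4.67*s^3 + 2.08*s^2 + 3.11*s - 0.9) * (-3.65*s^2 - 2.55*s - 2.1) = -17.0455*s^5 - 19.5005*s^4 - 26.4625*s^3 - 9.0135*s^2 - 4.236*s + 1.89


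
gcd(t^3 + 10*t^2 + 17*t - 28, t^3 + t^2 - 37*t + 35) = t^2 + 6*t - 7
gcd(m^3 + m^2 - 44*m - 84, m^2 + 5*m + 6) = m + 2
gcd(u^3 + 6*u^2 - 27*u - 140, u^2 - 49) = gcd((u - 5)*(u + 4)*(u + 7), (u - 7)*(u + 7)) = u + 7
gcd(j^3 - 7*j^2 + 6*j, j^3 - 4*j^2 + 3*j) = j^2 - j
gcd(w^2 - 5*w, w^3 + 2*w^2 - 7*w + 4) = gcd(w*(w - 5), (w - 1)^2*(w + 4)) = 1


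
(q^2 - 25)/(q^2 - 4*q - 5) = (q + 5)/(q + 1)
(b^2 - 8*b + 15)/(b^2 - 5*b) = (b - 3)/b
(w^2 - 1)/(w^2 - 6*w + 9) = (w^2 - 1)/(w^2 - 6*w + 9)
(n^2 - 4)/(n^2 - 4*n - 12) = (n - 2)/(n - 6)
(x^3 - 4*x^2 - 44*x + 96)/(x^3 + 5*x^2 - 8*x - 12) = (x - 8)/(x + 1)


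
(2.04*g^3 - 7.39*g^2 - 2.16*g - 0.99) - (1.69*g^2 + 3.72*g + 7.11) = 2.04*g^3 - 9.08*g^2 - 5.88*g - 8.1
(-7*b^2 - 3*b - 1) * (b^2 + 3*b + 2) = -7*b^4 - 24*b^3 - 24*b^2 - 9*b - 2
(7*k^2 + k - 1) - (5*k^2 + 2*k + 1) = 2*k^2 - k - 2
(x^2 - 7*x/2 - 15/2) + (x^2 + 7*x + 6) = 2*x^2 + 7*x/2 - 3/2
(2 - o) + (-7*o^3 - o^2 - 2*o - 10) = -7*o^3 - o^2 - 3*o - 8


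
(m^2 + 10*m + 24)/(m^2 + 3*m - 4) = (m + 6)/(m - 1)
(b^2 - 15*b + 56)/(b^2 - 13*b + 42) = (b - 8)/(b - 6)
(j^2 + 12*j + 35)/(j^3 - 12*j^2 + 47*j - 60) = (j^2 + 12*j + 35)/(j^3 - 12*j^2 + 47*j - 60)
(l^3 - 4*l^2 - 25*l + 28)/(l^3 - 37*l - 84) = (l - 1)/(l + 3)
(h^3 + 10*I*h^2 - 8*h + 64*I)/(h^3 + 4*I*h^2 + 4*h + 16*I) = (h + 8*I)/(h + 2*I)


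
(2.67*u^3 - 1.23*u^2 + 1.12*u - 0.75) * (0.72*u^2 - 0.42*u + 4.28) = 1.9224*u^5 - 2.007*u^4 + 12.7506*u^3 - 6.2748*u^2 + 5.1086*u - 3.21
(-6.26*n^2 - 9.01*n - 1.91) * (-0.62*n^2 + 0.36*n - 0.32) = 3.8812*n^4 + 3.3326*n^3 - 0.0561999999999998*n^2 + 2.1956*n + 0.6112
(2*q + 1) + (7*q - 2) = 9*q - 1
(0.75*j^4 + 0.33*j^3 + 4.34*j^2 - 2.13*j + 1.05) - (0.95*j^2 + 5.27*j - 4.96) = 0.75*j^4 + 0.33*j^3 + 3.39*j^2 - 7.4*j + 6.01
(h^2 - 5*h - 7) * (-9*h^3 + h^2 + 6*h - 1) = -9*h^5 + 46*h^4 + 64*h^3 - 38*h^2 - 37*h + 7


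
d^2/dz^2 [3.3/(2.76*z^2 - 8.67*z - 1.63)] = (50.27616*z^2 - 157.93272*z - 3.3*(5.52*z - 8.67)*(11.04*z - 17.34) - 29.69208)/(-2.76*z^2 + 8.67*z + 1.63)^3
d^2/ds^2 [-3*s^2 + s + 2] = -6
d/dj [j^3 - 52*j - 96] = 3*j^2 - 52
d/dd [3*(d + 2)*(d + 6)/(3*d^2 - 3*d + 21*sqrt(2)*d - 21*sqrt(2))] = (-(d + 2)*(d + 6)*(2*d - 1 + 7*sqrt(2)) + 2*(d + 4)*(d^2 - d + 7*sqrt(2)*d - 7*sqrt(2)))/(d^2 - d + 7*sqrt(2)*d - 7*sqrt(2))^2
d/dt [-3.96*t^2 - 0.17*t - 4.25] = -7.92*t - 0.17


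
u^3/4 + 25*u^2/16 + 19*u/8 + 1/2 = (u/4 + 1/2)*(u + 1/4)*(u + 4)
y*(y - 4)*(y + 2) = y^3 - 2*y^2 - 8*y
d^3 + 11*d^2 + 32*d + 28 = (d + 2)^2*(d + 7)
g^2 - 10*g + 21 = (g - 7)*(g - 3)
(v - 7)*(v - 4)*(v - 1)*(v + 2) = v^4 - 10*v^3 + 15*v^2 + 50*v - 56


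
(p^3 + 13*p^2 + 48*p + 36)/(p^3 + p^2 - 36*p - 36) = (p + 6)/(p - 6)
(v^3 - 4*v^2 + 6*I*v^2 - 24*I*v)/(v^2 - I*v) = (v^2 + v*(-4 + 6*I) - 24*I)/(v - I)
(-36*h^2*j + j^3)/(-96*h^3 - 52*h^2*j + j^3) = j*(6*h - j)/(16*h^2 + 6*h*j - j^2)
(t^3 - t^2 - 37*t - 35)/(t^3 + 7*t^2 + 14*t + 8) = (t^2 - 2*t - 35)/(t^2 + 6*t + 8)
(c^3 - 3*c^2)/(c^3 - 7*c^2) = (c - 3)/(c - 7)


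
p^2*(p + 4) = p^3 + 4*p^2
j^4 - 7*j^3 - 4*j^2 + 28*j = j*(j - 7)*(j - 2)*(j + 2)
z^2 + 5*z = z*(z + 5)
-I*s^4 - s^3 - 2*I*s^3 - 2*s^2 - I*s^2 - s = s*(s + 1)*(s - I)*(-I*s - I)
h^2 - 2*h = h*(h - 2)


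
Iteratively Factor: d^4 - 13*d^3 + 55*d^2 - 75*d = (d - 5)*(d^3 - 8*d^2 + 15*d) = (d - 5)*(d - 3)*(d^2 - 5*d) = d*(d - 5)*(d - 3)*(d - 5)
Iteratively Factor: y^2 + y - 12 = (y - 3)*(y + 4)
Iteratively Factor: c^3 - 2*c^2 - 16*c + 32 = (c - 2)*(c^2 - 16) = (c - 2)*(c + 4)*(c - 4)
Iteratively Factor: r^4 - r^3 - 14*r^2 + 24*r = (r + 4)*(r^3 - 5*r^2 + 6*r) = (r - 3)*(r + 4)*(r^2 - 2*r) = r*(r - 3)*(r + 4)*(r - 2)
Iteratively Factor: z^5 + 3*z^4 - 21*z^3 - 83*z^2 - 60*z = (z + 3)*(z^4 - 21*z^2 - 20*z) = (z + 1)*(z + 3)*(z^3 - z^2 - 20*z) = (z - 5)*(z + 1)*(z + 3)*(z^2 + 4*z) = z*(z - 5)*(z + 1)*(z + 3)*(z + 4)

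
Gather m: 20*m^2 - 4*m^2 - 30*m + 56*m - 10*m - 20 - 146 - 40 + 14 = 16*m^2 + 16*m - 192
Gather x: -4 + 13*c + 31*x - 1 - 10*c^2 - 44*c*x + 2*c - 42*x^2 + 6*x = -10*c^2 + 15*c - 42*x^2 + x*(37 - 44*c) - 5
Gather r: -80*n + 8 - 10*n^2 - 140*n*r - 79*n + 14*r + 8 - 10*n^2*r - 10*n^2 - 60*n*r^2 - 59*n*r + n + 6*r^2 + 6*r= -20*n^2 - 158*n + r^2*(6 - 60*n) + r*(-10*n^2 - 199*n + 20) + 16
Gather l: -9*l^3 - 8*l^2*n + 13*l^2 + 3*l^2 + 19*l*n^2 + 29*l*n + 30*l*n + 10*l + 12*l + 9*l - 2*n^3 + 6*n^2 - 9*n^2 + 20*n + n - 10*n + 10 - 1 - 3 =-9*l^3 + l^2*(16 - 8*n) + l*(19*n^2 + 59*n + 31) - 2*n^3 - 3*n^2 + 11*n + 6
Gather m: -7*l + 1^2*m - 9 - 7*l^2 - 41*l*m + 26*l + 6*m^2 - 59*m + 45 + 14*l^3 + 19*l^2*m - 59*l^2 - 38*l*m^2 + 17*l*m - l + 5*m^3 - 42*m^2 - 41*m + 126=14*l^3 - 66*l^2 + 18*l + 5*m^3 + m^2*(-38*l - 36) + m*(19*l^2 - 24*l - 99) + 162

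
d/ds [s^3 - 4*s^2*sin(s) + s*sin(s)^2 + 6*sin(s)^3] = -4*s^2*cos(s) + 3*s^2 - 8*s*sin(s) + s*sin(2*s) + 18*sin(s)^2*cos(s) + sin(s)^2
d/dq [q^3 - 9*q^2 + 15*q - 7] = 3*q^2 - 18*q + 15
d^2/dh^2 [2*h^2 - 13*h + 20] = 4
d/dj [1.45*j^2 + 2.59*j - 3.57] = 2.9*j + 2.59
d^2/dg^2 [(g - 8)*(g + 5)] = 2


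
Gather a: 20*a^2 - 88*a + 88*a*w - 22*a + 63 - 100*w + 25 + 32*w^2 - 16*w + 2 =20*a^2 + a*(88*w - 110) + 32*w^2 - 116*w + 90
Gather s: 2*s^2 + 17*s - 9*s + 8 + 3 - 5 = 2*s^2 + 8*s + 6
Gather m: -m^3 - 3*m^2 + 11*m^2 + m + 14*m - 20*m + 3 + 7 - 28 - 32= -m^3 + 8*m^2 - 5*m - 50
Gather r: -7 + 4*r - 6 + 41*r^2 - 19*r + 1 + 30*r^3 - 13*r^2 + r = 30*r^3 + 28*r^2 - 14*r - 12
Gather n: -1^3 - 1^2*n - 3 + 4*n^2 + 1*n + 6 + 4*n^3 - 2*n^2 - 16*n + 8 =4*n^3 + 2*n^2 - 16*n + 10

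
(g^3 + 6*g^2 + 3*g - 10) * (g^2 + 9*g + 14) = g^5 + 15*g^4 + 71*g^3 + 101*g^2 - 48*g - 140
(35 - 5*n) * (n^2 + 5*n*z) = -5*n^3 - 25*n^2*z + 35*n^2 + 175*n*z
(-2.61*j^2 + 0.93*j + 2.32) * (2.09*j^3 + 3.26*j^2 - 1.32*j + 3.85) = -5.4549*j^5 - 6.5649*j^4 + 11.3258*j^3 - 3.7129*j^2 + 0.5181*j + 8.932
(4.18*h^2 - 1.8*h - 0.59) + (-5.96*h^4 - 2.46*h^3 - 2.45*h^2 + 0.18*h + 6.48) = -5.96*h^4 - 2.46*h^3 + 1.73*h^2 - 1.62*h + 5.89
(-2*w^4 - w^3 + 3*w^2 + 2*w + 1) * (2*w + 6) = -4*w^5 - 14*w^4 + 22*w^2 + 14*w + 6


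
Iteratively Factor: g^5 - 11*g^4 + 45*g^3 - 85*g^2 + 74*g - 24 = (g - 1)*(g^4 - 10*g^3 + 35*g^2 - 50*g + 24) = (g - 3)*(g - 1)*(g^3 - 7*g^2 + 14*g - 8) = (g - 3)*(g - 2)*(g - 1)*(g^2 - 5*g + 4) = (g - 3)*(g - 2)*(g - 1)^2*(g - 4)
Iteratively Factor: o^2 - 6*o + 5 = (o - 5)*(o - 1)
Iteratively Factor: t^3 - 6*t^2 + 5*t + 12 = (t - 3)*(t^2 - 3*t - 4) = (t - 4)*(t - 3)*(t + 1)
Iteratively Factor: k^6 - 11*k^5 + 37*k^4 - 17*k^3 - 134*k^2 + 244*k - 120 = (k + 2)*(k^5 - 13*k^4 + 63*k^3 - 143*k^2 + 152*k - 60) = (k - 1)*(k + 2)*(k^4 - 12*k^3 + 51*k^2 - 92*k + 60) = (k - 2)*(k - 1)*(k + 2)*(k^3 - 10*k^2 + 31*k - 30) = (k - 5)*(k - 2)*(k - 1)*(k + 2)*(k^2 - 5*k + 6) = (k - 5)*(k - 3)*(k - 2)*(k - 1)*(k + 2)*(k - 2)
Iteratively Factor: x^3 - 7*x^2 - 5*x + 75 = (x + 3)*(x^2 - 10*x + 25) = (x - 5)*(x + 3)*(x - 5)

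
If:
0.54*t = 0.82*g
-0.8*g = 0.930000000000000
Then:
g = -1.16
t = -1.77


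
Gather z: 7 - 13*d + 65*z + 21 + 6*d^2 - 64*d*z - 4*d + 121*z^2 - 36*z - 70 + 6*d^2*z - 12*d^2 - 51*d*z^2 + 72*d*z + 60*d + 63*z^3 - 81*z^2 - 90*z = -6*d^2 + 43*d + 63*z^3 + z^2*(40 - 51*d) + z*(6*d^2 + 8*d - 61) - 42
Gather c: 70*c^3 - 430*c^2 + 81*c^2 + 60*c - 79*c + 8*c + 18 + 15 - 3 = 70*c^3 - 349*c^2 - 11*c + 30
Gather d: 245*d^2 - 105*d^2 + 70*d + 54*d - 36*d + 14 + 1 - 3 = 140*d^2 + 88*d + 12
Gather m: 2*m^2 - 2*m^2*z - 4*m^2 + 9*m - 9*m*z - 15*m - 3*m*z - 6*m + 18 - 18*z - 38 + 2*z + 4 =m^2*(-2*z - 2) + m*(-12*z - 12) - 16*z - 16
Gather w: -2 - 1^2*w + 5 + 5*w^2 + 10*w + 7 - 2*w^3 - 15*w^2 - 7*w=-2*w^3 - 10*w^2 + 2*w + 10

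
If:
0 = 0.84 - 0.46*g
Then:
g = 1.83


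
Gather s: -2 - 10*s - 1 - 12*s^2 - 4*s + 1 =-12*s^2 - 14*s - 2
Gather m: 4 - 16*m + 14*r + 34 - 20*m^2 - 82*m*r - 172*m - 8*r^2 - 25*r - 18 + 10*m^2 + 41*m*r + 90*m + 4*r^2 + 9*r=-10*m^2 + m*(-41*r - 98) - 4*r^2 - 2*r + 20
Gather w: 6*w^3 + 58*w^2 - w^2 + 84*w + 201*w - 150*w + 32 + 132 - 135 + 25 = 6*w^3 + 57*w^2 + 135*w + 54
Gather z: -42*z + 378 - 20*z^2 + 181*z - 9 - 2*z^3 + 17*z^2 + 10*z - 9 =-2*z^3 - 3*z^2 + 149*z + 360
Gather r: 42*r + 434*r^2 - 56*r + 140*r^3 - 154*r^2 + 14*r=140*r^3 + 280*r^2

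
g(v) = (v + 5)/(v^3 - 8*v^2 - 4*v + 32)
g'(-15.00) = 0.00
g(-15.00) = 0.00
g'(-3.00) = -0.07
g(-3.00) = -0.04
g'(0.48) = 0.11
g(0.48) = 0.19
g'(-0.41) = 0.02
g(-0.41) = 0.14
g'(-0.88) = -0.03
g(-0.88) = 0.14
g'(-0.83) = -0.02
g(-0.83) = 0.14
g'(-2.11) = -6.18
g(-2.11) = -0.63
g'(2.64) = 0.70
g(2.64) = -0.48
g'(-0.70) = -0.01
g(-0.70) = 0.14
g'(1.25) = 0.51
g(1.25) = 0.38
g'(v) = (v + 5)*(-3*v^2 + 16*v + 4)/(v^3 - 8*v^2 - 4*v + 32)^2 + 1/(v^3 - 8*v^2 - 4*v + 32)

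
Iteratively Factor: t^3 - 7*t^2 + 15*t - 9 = (t - 3)*(t^2 - 4*t + 3) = (t - 3)^2*(t - 1)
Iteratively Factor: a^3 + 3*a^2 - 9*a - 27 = (a + 3)*(a^2 - 9) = (a - 3)*(a + 3)*(a + 3)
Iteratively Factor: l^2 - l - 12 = (l - 4)*(l + 3)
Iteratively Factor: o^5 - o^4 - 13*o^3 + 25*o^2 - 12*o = (o + 4)*(o^4 - 5*o^3 + 7*o^2 - 3*o) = (o - 3)*(o + 4)*(o^3 - 2*o^2 + o) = (o - 3)*(o - 1)*(o + 4)*(o^2 - o) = o*(o - 3)*(o - 1)*(o + 4)*(o - 1)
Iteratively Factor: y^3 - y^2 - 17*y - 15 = (y + 1)*(y^2 - 2*y - 15) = (y + 1)*(y + 3)*(y - 5)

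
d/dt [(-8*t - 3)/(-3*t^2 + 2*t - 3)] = 6*(-4*t^2 - 3*t + 5)/(9*t^4 - 12*t^3 + 22*t^2 - 12*t + 9)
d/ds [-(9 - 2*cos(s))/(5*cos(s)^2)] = 2*(cos(s) - 9)*sin(s)/(5*cos(s)^3)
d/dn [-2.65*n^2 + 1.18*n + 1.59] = 1.18 - 5.3*n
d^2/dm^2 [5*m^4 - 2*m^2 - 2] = 60*m^2 - 4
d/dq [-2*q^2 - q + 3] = -4*q - 1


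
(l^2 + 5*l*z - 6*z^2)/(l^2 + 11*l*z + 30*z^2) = (l - z)/(l + 5*z)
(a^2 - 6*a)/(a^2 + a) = (a - 6)/(a + 1)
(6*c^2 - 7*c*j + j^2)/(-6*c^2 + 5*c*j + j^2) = (-6*c + j)/(6*c + j)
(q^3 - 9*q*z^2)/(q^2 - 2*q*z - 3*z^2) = q*(q + 3*z)/(q + z)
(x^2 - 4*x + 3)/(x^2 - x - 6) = (x - 1)/(x + 2)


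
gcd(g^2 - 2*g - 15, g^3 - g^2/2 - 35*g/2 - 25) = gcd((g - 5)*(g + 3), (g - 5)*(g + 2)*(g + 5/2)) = g - 5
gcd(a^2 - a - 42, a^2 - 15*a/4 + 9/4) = 1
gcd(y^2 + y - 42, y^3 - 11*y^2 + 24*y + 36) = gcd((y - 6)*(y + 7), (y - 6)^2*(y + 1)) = y - 6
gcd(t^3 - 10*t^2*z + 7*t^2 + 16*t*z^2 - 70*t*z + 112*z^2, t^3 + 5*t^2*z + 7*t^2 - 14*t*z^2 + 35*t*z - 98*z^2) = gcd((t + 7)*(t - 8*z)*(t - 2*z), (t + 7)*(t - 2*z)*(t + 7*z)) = -t^2 + 2*t*z - 7*t + 14*z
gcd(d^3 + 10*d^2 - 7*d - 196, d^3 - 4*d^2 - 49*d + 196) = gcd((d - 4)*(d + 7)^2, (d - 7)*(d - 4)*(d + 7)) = d^2 + 3*d - 28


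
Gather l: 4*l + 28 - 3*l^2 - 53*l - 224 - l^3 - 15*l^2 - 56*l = -l^3 - 18*l^2 - 105*l - 196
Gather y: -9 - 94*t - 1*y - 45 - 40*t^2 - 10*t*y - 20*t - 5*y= -40*t^2 - 114*t + y*(-10*t - 6) - 54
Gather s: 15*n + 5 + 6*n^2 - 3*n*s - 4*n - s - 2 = 6*n^2 + 11*n + s*(-3*n - 1) + 3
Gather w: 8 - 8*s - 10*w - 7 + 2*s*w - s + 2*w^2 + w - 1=-9*s + 2*w^2 + w*(2*s - 9)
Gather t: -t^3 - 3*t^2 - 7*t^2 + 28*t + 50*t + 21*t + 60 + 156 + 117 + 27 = -t^3 - 10*t^2 + 99*t + 360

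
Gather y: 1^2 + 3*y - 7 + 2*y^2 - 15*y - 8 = 2*y^2 - 12*y - 14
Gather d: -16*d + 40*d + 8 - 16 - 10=24*d - 18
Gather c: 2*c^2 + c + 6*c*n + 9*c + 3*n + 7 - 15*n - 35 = 2*c^2 + c*(6*n + 10) - 12*n - 28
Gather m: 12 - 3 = 9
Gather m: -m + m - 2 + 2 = 0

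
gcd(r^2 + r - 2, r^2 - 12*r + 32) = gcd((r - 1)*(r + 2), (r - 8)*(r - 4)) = 1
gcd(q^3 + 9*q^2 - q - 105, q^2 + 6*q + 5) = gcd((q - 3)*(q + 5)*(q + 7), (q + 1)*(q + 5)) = q + 5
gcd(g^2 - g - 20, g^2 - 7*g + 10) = g - 5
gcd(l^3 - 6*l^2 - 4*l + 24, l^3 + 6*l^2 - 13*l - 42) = l + 2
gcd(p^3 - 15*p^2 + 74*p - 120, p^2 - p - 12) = p - 4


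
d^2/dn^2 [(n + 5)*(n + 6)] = 2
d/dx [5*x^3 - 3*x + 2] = 15*x^2 - 3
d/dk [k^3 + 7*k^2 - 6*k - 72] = 3*k^2 + 14*k - 6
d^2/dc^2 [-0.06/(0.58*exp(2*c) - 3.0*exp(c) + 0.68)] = ((0.1392*exp(c) - 0.18)*(0.58*exp(2*c) - 3.0*exp(c) + 0.68) - 0.06*(1.16*exp(c) - 3.0)*(2.32*exp(c) - 6.0)*exp(c))*exp(c)/(0.58*exp(2*c) - 3.0*exp(c) + 0.68)^3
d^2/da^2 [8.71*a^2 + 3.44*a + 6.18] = 17.4200000000000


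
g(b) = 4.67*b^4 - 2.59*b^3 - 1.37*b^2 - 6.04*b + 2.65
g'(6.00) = 3732.68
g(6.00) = 5409.97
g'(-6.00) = -4304.20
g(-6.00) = 6601.33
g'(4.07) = 1113.49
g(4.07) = 1062.19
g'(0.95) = 0.36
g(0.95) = -2.74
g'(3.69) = 816.60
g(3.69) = 697.39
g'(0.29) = -7.03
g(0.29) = 0.75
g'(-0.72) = -15.07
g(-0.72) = 8.51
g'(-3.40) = -820.74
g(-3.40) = 733.22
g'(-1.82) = -139.40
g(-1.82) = 75.96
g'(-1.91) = -159.31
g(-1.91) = 89.39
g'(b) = 18.68*b^3 - 7.77*b^2 - 2.74*b - 6.04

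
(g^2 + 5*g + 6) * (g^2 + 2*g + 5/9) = g^4 + 7*g^3 + 149*g^2/9 + 133*g/9 + 10/3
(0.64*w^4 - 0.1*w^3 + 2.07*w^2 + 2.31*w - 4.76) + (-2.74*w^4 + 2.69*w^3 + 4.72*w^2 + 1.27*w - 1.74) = -2.1*w^4 + 2.59*w^3 + 6.79*w^2 + 3.58*w - 6.5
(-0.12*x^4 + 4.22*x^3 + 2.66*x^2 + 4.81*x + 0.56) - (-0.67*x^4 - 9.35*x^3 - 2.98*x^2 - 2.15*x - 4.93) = 0.55*x^4 + 13.57*x^3 + 5.64*x^2 + 6.96*x + 5.49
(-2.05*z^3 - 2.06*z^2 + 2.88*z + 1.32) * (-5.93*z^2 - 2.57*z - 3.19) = 12.1565*z^5 + 17.4843*z^4 - 5.2447*z^3 - 8.6578*z^2 - 12.5796*z - 4.2108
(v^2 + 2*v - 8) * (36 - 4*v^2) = -4*v^4 - 8*v^3 + 68*v^2 + 72*v - 288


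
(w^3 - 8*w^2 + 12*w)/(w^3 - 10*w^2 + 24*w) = (w - 2)/(w - 4)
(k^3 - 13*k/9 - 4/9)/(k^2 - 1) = (k^2 - k - 4/9)/(k - 1)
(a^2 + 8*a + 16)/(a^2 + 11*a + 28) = (a + 4)/(a + 7)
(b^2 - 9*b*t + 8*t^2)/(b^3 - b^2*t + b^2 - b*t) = (b - 8*t)/(b*(b + 1))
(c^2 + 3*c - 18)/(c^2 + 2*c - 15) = (c + 6)/(c + 5)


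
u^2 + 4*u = u*(u + 4)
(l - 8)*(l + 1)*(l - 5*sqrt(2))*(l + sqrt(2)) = l^4 - 7*l^3 - 4*sqrt(2)*l^3 - 18*l^2 + 28*sqrt(2)*l^2 + 32*sqrt(2)*l + 70*l + 80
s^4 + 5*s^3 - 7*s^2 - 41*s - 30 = (s - 3)*(s + 1)*(s + 2)*(s + 5)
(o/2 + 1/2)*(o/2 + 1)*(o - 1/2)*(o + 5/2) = o^4/4 + 5*o^3/4 + 27*o^2/16 + o/16 - 5/8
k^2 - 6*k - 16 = (k - 8)*(k + 2)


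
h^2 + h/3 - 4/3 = (h - 1)*(h + 4/3)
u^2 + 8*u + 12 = (u + 2)*(u + 6)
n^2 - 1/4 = (n - 1/2)*(n + 1/2)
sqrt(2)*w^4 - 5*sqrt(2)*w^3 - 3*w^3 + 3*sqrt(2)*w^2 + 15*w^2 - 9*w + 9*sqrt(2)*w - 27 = (w - 3)^2*(w - 3*sqrt(2)/2)*(sqrt(2)*w + sqrt(2))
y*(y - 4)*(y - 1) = y^3 - 5*y^2 + 4*y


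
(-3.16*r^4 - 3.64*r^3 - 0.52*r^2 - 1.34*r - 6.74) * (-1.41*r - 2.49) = 4.4556*r^5 + 13.0008*r^4 + 9.7968*r^3 + 3.1842*r^2 + 12.84*r + 16.7826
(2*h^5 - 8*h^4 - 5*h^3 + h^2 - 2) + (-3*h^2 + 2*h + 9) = 2*h^5 - 8*h^4 - 5*h^3 - 2*h^2 + 2*h + 7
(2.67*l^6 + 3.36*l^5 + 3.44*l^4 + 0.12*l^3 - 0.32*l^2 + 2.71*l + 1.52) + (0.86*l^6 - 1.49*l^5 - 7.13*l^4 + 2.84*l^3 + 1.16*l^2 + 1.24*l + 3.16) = 3.53*l^6 + 1.87*l^5 - 3.69*l^4 + 2.96*l^3 + 0.84*l^2 + 3.95*l + 4.68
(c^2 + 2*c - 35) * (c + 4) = c^3 + 6*c^2 - 27*c - 140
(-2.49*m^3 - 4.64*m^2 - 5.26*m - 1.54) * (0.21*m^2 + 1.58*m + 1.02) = -0.5229*m^5 - 4.9086*m^4 - 10.9756*m^3 - 13.367*m^2 - 7.7984*m - 1.5708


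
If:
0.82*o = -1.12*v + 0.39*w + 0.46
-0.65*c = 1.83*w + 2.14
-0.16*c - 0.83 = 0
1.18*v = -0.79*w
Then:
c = -5.19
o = 1.50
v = -0.45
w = 0.67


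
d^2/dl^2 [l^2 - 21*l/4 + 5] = 2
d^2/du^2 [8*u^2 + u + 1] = 16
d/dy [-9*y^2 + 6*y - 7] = 6 - 18*y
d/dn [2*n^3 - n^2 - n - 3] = 6*n^2 - 2*n - 1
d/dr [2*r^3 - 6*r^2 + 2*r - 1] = 6*r^2 - 12*r + 2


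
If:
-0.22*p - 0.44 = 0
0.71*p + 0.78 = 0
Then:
No Solution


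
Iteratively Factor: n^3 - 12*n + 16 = (n - 2)*(n^2 + 2*n - 8) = (n - 2)*(n + 4)*(n - 2)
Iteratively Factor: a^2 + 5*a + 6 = (a + 2)*(a + 3)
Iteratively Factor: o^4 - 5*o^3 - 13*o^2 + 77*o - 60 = (o - 5)*(o^3 - 13*o + 12) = (o - 5)*(o - 3)*(o^2 + 3*o - 4) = (o - 5)*(o - 3)*(o + 4)*(o - 1)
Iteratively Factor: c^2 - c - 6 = (c + 2)*(c - 3)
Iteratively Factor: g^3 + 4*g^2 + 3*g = (g + 1)*(g^2 + 3*g) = (g + 1)*(g + 3)*(g)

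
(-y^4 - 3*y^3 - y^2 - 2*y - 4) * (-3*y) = 3*y^5 + 9*y^4 + 3*y^3 + 6*y^2 + 12*y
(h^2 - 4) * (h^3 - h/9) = h^5 - 37*h^3/9 + 4*h/9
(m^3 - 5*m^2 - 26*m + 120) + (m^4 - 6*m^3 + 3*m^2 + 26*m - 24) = m^4 - 5*m^3 - 2*m^2 + 96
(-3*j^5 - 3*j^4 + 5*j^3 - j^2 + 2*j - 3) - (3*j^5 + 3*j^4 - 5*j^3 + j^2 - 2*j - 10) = -6*j^5 - 6*j^4 + 10*j^3 - 2*j^2 + 4*j + 7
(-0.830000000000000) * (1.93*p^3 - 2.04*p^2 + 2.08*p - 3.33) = -1.6019*p^3 + 1.6932*p^2 - 1.7264*p + 2.7639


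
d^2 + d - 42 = (d - 6)*(d + 7)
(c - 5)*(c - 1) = c^2 - 6*c + 5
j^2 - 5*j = j*(j - 5)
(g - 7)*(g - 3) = g^2 - 10*g + 21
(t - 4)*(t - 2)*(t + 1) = t^3 - 5*t^2 + 2*t + 8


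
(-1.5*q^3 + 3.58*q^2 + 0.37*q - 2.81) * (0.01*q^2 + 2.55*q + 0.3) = -0.015*q^5 - 3.7892*q^4 + 8.6827*q^3 + 1.9894*q^2 - 7.0545*q - 0.843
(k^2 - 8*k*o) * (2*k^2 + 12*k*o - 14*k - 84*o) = 2*k^4 - 4*k^3*o - 14*k^3 - 96*k^2*o^2 + 28*k^2*o + 672*k*o^2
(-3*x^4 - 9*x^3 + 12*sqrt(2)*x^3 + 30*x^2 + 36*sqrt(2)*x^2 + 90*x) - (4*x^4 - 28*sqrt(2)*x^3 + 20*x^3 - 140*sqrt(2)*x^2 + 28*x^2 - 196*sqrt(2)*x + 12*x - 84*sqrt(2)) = -7*x^4 - 29*x^3 + 40*sqrt(2)*x^3 + 2*x^2 + 176*sqrt(2)*x^2 + 78*x + 196*sqrt(2)*x + 84*sqrt(2)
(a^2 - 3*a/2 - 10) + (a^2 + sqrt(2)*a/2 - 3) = 2*a^2 - 3*a/2 + sqrt(2)*a/2 - 13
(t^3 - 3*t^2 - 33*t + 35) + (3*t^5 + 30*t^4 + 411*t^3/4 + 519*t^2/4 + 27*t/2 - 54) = 3*t^5 + 30*t^4 + 415*t^3/4 + 507*t^2/4 - 39*t/2 - 19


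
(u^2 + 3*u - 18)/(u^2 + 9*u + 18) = (u - 3)/(u + 3)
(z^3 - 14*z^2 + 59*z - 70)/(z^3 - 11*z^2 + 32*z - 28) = (z - 5)/(z - 2)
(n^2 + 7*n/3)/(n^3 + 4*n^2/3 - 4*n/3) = (3*n + 7)/(3*n^2 + 4*n - 4)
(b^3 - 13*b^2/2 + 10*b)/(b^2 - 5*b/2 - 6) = b*(2*b - 5)/(2*b + 3)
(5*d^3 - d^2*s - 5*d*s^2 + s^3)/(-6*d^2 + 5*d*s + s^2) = (-5*d^2 - 4*d*s + s^2)/(6*d + s)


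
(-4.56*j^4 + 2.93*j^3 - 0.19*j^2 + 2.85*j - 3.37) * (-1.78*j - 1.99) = 8.1168*j^5 + 3.859*j^4 - 5.4925*j^3 - 4.6949*j^2 + 0.327100000000001*j + 6.7063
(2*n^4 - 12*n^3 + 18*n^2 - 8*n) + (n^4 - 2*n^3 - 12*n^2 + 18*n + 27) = 3*n^4 - 14*n^3 + 6*n^2 + 10*n + 27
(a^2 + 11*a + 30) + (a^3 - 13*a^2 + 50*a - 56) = a^3 - 12*a^2 + 61*a - 26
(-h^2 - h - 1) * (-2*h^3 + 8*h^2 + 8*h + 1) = 2*h^5 - 6*h^4 - 14*h^3 - 17*h^2 - 9*h - 1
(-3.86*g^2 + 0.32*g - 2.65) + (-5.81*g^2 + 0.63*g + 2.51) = -9.67*g^2 + 0.95*g - 0.14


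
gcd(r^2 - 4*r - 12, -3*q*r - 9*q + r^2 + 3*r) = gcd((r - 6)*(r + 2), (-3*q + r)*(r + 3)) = 1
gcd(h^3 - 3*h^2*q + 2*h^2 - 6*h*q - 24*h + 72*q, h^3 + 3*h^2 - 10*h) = 1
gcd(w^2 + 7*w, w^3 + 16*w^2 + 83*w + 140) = w + 7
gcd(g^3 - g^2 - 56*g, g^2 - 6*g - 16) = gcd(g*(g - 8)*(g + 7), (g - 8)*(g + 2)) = g - 8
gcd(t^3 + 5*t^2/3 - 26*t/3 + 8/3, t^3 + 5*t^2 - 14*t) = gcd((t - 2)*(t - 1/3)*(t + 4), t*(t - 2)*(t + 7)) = t - 2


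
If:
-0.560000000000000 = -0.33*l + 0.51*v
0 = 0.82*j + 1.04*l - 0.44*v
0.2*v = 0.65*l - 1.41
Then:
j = -2.70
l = 2.29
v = 0.38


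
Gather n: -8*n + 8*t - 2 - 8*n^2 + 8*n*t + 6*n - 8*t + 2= -8*n^2 + n*(8*t - 2)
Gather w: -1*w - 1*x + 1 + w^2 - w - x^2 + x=w^2 - 2*w - x^2 + 1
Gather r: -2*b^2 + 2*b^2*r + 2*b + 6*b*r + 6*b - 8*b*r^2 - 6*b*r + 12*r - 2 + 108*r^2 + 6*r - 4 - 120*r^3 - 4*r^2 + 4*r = -2*b^2 + 8*b - 120*r^3 + r^2*(104 - 8*b) + r*(2*b^2 + 22) - 6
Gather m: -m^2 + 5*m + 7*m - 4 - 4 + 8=-m^2 + 12*m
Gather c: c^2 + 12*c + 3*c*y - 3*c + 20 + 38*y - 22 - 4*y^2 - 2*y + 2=c^2 + c*(3*y + 9) - 4*y^2 + 36*y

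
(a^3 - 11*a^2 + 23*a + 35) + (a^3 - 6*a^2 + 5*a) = 2*a^3 - 17*a^2 + 28*a + 35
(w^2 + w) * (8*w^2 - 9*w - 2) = 8*w^4 - w^3 - 11*w^2 - 2*w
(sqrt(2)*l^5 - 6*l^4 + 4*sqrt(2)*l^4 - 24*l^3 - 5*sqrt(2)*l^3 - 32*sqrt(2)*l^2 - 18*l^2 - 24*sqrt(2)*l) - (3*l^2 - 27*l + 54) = sqrt(2)*l^5 - 6*l^4 + 4*sqrt(2)*l^4 - 24*l^3 - 5*sqrt(2)*l^3 - 32*sqrt(2)*l^2 - 21*l^2 - 24*sqrt(2)*l + 27*l - 54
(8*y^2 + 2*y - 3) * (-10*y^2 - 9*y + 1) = -80*y^4 - 92*y^3 + 20*y^2 + 29*y - 3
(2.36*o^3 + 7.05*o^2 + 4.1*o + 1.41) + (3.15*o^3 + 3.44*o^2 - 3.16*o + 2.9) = 5.51*o^3 + 10.49*o^2 + 0.94*o + 4.31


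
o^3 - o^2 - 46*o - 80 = (o - 8)*(o + 2)*(o + 5)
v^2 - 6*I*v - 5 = (v - 5*I)*(v - I)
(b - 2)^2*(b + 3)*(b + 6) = b^4 + 5*b^3 - 14*b^2 - 36*b + 72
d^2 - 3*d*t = d*(d - 3*t)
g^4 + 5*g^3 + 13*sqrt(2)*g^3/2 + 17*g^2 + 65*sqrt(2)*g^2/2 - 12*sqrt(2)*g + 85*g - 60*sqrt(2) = (g + 5)*(g - sqrt(2)/2)*(g + 3*sqrt(2))*(g + 4*sqrt(2))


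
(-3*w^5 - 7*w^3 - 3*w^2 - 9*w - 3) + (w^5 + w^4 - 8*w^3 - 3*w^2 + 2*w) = -2*w^5 + w^4 - 15*w^3 - 6*w^2 - 7*w - 3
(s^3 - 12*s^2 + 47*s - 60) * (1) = s^3 - 12*s^2 + 47*s - 60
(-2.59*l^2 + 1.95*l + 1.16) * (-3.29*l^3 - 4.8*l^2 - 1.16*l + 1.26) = 8.5211*l^5 + 6.0165*l^4 - 10.172*l^3 - 11.0934*l^2 + 1.1114*l + 1.4616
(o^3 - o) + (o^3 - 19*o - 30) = 2*o^3 - 20*o - 30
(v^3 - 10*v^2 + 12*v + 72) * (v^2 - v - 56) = v^5 - 11*v^4 - 34*v^3 + 620*v^2 - 744*v - 4032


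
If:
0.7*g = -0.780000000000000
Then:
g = -1.11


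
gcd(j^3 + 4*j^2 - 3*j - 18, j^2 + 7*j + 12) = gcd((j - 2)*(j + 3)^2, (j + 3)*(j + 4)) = j + 3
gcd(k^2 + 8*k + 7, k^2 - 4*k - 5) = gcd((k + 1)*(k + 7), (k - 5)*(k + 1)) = k + 1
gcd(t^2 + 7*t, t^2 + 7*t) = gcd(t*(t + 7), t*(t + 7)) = t^2 + 7*t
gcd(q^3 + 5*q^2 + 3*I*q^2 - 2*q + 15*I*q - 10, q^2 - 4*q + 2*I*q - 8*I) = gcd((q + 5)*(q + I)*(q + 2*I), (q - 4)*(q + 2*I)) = q + 2*I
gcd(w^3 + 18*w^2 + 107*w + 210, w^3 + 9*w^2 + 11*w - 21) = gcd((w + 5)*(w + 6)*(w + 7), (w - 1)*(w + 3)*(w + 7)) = w + 7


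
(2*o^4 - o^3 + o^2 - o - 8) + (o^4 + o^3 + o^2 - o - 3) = 3*o^4 + 2*o^2 - 2*o - 11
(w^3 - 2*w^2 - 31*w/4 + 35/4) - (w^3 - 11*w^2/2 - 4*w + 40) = 7*w^2/2 - 15*w/4 - 125/4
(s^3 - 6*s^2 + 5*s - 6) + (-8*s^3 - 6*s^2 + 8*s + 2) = -7*s^3 - 12*s^2 + 13*s - 4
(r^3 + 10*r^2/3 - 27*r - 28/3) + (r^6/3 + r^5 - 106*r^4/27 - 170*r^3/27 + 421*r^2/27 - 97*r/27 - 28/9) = r^6/3 + r^5 - 106*r^4/27 - 143*r^3/27 + 511*r^2/27 - 826*r/27 - 112/9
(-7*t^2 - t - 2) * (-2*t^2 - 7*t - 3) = 14*t^4 + 51*t^3 + 32*t^2 + 17*t + 6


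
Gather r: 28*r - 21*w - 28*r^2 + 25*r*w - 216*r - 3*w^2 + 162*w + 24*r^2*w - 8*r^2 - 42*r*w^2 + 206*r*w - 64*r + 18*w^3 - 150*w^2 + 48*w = r^2*(24*w - 36) + r*(-42*w^2 + 231*w - 252) + 18*w^3 - 153*w^2 + 189*w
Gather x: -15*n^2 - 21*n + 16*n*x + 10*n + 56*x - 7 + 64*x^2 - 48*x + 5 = -15*n^2 - 11*n + 64*x^2 + x*(16*n + 8) - 2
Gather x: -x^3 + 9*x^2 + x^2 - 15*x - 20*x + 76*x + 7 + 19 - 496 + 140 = -x^3 + 10*x^2 + 41*x - 330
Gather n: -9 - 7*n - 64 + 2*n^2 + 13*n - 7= 2*n^2 + 6*n - 80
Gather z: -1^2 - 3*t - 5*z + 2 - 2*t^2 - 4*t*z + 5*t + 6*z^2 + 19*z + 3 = -2*t^2 + 2*t + 6*z^2 + z*(14 - 4*t) + 4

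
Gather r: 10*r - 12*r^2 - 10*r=-12*r^2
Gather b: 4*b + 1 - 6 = 4*b - 5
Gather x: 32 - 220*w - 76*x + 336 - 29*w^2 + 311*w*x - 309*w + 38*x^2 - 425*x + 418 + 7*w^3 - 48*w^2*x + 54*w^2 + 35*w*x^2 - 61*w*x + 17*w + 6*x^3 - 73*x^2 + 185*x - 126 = 7*w^3 + 25*w^2 - 512*w + 6*x^3 + x^2*(35*w - 35) + x*(-48*w^2 + 250*w - 316) + 660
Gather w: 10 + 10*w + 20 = 10*w + 30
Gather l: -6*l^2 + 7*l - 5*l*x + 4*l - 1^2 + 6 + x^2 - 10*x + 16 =-6*l^2 + l*(11 - 5*x) + x^2 - 10*x + 21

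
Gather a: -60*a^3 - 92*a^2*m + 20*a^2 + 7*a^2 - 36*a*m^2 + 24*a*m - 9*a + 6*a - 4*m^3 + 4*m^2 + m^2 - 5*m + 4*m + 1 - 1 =-60*a^3 + a^2*(27 - 92*m) + a*(-36*m^2 + 24*m - 3) - 4*m^3 + 5*m^2 - m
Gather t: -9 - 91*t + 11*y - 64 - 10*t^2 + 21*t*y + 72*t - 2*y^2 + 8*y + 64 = -10*t^2 + t*(21*y - 19) - 2*y^2 + 19*y - 9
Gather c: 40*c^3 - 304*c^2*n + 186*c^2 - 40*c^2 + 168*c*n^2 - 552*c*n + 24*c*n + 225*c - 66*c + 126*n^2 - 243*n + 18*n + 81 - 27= 40*c^3 + c^2*(146 - 304*n) + c*(168*n^2 - 528*n + 159) + 126*n^2 - 225*n + 54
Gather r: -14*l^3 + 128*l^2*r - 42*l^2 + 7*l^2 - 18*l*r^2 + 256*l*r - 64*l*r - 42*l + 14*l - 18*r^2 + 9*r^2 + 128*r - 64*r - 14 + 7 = -14*l^3 - 35*l^2 - 28*l + r^2*(-18*l - 9) + r*(128*l^2 + 192*l + 64) - 7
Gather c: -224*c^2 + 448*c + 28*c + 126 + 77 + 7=-224*c^2 + 476*c + 210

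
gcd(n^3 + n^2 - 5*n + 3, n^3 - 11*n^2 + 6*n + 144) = n + 3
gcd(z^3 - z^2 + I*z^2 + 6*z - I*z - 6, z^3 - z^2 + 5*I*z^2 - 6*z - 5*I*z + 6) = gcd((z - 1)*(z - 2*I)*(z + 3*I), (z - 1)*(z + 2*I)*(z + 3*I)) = z^2 + z*(-1 + 3*I) - 3*I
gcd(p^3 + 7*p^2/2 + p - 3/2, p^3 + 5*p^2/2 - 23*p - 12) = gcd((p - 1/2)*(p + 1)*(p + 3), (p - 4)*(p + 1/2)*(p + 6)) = 1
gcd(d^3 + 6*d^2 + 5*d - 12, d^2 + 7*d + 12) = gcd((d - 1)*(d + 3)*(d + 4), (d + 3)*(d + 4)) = d^2 + 7*d + 12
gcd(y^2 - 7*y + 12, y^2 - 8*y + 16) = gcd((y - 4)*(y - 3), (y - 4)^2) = y - 4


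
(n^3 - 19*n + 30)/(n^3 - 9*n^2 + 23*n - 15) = (n^2 + 3*n - 10)/(n^2 - 6*n + 5)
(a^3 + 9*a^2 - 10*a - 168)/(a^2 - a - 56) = (a^2 + 2*a - 24)/(a - 8)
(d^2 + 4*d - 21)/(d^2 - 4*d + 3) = (d + 7)/(d - 1)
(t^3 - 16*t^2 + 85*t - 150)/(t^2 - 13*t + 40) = (t^2 - 11*t + 30)/(t - 8)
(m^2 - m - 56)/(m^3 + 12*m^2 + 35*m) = (m - 8)/(m*(m + 5))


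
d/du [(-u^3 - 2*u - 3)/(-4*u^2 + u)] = (4*u^4 - 2*u^3 - 8*u^2 - 24*u + 3)/(u^2*(16*u^2 - 8*u + 1))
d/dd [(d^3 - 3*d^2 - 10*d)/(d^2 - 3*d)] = (d^2 - 6*d + 19)/(d^2 - 6*d + 9)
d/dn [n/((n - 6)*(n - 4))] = (24 - n^2)/(n^4 - 20*n^3 + 148*n^2 - 480*n + 576)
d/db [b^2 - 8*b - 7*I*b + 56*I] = 2*b - 8 - 7*I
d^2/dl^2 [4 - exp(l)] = -exp(l)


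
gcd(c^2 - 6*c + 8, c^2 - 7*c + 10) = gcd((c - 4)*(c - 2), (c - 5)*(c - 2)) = c - 2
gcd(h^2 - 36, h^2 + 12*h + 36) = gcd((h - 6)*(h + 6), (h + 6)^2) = h + 6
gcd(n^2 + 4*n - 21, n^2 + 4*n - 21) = n^2 + 4*n - 21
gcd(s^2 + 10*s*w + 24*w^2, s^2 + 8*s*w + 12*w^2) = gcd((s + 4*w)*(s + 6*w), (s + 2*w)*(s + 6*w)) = s + 6*w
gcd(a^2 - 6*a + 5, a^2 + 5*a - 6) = a - 1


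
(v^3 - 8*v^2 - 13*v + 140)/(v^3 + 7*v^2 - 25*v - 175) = (v^2 - 3*v - 28)/(v^2 + 12*v + 35)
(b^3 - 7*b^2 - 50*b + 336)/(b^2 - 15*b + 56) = (b^2 + b - 42)/(b - 7)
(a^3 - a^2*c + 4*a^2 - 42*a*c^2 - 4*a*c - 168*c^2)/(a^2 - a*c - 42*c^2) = a + 4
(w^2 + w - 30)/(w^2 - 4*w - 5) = (w + 6)/(w + 1)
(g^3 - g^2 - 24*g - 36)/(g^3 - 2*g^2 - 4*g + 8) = (g^2 - 3*g - 18)/(g^2 - 4*g + 4)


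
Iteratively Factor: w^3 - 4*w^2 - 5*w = (w + 1)*(w^2 - 5*w) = (w - 5)*(w + 1)*(w)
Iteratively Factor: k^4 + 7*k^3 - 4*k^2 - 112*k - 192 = (k + 3)*(k^3 + 4*k^2 - 16*k - 64) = (k + 3)*(k + 4)*(k^2 - 16) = (k - 4)*(k + 3)*(k + 4)*(k + 4)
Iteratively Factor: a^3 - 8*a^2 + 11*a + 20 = (a - 5)*(a^2 - 3*a - 4) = (a - 5)*(a + 1)*(a - 4)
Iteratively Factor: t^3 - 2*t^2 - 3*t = (t + 1)*(t^2 - 3*t) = (t - 3)*(t + 1)*(t)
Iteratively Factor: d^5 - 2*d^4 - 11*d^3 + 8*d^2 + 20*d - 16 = (d - 4)*(d^4 + 2*d^3 - 3*d^2 - 4*d + 4) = (d - 4)*(d + 2)*(d^3 - 3*d + 2) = (d - 4)*(d - 1)*(d + 2)*(d^2 + d - 2) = (d - 4)*(d - 1)*(d + 2)^2*(d - 1)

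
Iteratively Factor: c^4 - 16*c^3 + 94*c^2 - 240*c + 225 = (c - 3)*(c^3 - 13*c^2 + 55*c - 75) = (c - 5)*(c - 3)*(c^2 - 8*c + 15) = (c - 5)^2*(c - 3)*(c - 3)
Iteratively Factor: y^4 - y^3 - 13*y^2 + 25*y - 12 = (y - 1)*(y^3 - 13*y + 12) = (y - 3)*(y - 1)*(y^2 + 3*y - 4) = (y - 3)*(y - 1)^2*(y + 4)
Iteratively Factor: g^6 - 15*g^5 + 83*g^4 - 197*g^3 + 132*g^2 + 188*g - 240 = (g - 2)*(g^5 - 13*g^4 + 57*g^3 - 83*g^2 - 34*g + 120) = (g - 5)*(g - 2)*(g^4 - 8*g^3 + 17*g^2 + 2*g - 24) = (g - 5)*(g - 2)^2*(g^3 - 6*g^2 + 5*g + 12) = (g - 5)*(g - 4)*(g - 2)^2*(g^2 - 2*g - 3) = (g - 5)*(g - 4)*(g - 2)^2*(g + 1)*(g - 3)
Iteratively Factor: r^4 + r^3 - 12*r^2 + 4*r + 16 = (r + 1)*(r^3 - 12*r + 16) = (r + 1)*(r + 4)*(r^2 - 4*r + 4) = (r - 2)*(r + 1)*(r + 4)*(r - 2)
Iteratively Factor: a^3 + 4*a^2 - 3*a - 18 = (a + 3)*(a^2 + a - 6) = (a - 2)*(a + 3)*(a + 3)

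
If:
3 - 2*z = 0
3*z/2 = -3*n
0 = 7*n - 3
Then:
No Solution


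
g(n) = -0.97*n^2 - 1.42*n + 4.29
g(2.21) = -3.59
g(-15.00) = -192.66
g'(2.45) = -6.17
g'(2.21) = -5.71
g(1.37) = 0.52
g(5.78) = -36.32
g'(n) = -1.94*n - 1.42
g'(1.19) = -3.73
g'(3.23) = -7.69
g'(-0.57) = -0.31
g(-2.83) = 0.54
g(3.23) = -10.42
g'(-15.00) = 27.68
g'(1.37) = -4.08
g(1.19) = 1.23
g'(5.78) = -12.63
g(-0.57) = 4.78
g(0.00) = 4.29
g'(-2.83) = 4.07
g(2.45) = -5.01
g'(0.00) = -1.42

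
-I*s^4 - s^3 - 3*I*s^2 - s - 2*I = (s - 2*I)*(s - I)*(s + I)*(-I*s + 1)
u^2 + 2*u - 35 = (u - 5)*(u + 7)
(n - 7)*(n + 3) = n^2 - 4*n - 21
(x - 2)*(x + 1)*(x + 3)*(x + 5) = x^4 + 7*x^3 + 5*x^2 - 31*x - 30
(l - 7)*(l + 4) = l^2 - 3*l - 28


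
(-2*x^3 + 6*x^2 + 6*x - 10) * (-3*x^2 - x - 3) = 6*x^5 - 16*x^4 - 18*x^3 + 6*x^2 - 8*x + 30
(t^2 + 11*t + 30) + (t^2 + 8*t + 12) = 2*t^2 + 19*t + 42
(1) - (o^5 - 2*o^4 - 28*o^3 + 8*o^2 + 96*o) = -o^5 + 2*o^4 + 28*o^3 - 8*o^2 - 96*o + 1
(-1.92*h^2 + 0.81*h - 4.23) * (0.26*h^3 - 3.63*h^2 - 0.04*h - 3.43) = -0.4992*h^5 + 7.1802*h^4 - 3.9633*h^3 + 21.9081*h^2 - 2.6091*h + 14.5089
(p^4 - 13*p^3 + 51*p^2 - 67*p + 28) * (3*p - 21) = 3*p^5 - 60*p^4 + 426*p^3 - 1272*p^2 + 1491*p - 588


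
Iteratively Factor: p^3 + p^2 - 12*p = (p + 4)*(p^2 - 3*p) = (p - 3)*(p + 4)*(p)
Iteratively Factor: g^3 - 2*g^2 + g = (g - 1)*(g^2 - g) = (g - 1)^2*(g)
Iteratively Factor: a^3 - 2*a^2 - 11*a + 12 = (a - 1)*(a^2 - a - 12) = (a - 4)*(a - 1)*(a + 3)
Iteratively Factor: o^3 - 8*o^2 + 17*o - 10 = (o - 1)*(o^2 - 7*o + 10) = (o - 5)*(o - 1)*(o - 2)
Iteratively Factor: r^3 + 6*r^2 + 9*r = (r + 3)*(r^2 + 3*r) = (r + 3)^2*(r)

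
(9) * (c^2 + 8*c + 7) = 9*c^2 + 72*c + 63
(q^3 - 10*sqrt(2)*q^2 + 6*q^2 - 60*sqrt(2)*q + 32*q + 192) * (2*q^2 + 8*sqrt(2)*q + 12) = 2*q^5 - 12*sqrt(2)*q^4 + 12*q^4 - 72*sqrt(2)*q^3 - 84*q^3 - 504*q^2 + 136*sqrt(2)*q^2 + 384*q + 816*sqrt(2)*q + 2304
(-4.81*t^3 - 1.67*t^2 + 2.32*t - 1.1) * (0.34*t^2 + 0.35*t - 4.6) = -1.6354*t^5 - 2.2513*t^4 + 22.3303*t^3 + 8.12*t^2 - 11.057*t + 5.06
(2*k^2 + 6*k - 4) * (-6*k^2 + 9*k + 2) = -12*k^4 - 18*k^3 + 82*k^2 - 24*k - 8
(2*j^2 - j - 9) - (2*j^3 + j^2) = -2*j^3 + j^2 - j - 9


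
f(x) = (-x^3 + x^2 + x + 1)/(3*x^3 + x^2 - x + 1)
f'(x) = (-9*x^2 - 2*x + 1)*(-x^3 + x^2 + x + 1)/(3*x^3 + x^2 - x + 1)^2 + (-3*x^2 + 2*x + 1)/(3*x^3 + x^2 - x + 1)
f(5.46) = -0.25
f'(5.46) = -0.02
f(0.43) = 1.55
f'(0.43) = -1.06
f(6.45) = -0.26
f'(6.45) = -0.01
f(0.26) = 1.52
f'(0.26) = 1.30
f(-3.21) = -0.49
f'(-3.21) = -0.06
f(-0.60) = 0.74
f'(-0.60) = -1.57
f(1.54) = 0.10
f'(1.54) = -0.42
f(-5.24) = -0.42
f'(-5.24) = -0.02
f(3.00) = -0.16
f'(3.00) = -0.07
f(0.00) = 1.00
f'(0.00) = 2.00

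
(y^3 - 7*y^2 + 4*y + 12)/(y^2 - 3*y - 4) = (y^2 - 8*y + 12)/(y - 4)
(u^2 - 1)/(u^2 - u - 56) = (1 - u^2)/(-u^2 + u + 56)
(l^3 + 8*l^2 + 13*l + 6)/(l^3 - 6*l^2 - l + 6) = (l^2 + 7*l + 6)/(l^2 - 7*l + 6)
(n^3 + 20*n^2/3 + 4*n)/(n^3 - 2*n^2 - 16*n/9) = 3*(n + 6)/(3*n - 8)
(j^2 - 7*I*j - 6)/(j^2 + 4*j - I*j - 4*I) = (j - 6*I)/(j + 4)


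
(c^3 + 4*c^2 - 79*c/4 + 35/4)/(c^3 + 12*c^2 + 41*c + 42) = (c^2 - 3*c + 5/4)/(c^2 + 5*c + 6)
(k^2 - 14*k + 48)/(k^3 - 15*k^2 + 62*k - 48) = 1/(k - 1)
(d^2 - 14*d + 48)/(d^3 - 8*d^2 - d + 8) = (d - 6)/(d^2 - 1)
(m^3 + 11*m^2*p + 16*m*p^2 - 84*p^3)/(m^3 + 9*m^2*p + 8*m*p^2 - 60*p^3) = (m + 7*p)/(m + 5*p)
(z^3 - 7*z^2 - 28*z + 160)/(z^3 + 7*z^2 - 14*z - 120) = (z - 8)/(z + 6)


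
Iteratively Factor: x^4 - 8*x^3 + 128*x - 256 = (x - 4)*(x^3 - 4*x^2 - 16*x + 64) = (x - 4)^2*(x^2 - 16) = (x - 4)^2*(x + 4)*(x - 4)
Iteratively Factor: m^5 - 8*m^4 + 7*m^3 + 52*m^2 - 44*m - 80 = (m - 4)*(m^4 - 4*m^3 - 9*m^2 + 16*m + 20) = (m - 4)*(m + 2)*(m^3 - 6*m^2 + 3*m + 10) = (m - 5)*(m - 4)*(m + 2)*(m^2 - m - 2) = (m - 5)*(m - 4)*(m - 2)*(m + 2)*(m + 1)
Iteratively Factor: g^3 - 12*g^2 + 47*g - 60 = (g - 4)*(g^2 - 8*g + 15) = (g - 4)*(g - 3)*(g - 5)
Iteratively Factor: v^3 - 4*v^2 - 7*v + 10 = (v + 2)*(v^2 - 6*v + 5) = (v - 5)*(v + 2)*(v - 1)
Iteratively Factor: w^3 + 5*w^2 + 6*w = (w)*(w^2 + 5*w + 6) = w*(w + 2)*(w + 3)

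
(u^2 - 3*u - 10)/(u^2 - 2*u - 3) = (-u^2 + 3*u + 10)/(-u^2 + 2*u + 3)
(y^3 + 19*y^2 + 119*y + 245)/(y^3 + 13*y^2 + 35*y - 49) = (y + 5)/(y - 1)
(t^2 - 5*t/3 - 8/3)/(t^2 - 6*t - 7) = (t - 8/3)/(t - 7)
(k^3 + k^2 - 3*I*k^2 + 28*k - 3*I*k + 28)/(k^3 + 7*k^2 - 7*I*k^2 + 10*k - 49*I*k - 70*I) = (k^2 + k*(1 + 4*I) + 4*I)/(k^2 + 7*k + 10)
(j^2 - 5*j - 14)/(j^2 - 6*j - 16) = (j - 7)/(j - 8)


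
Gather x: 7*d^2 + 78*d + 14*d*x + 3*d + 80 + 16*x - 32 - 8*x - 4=7*d^2 + 81*d + x*(14*d + 8) + 44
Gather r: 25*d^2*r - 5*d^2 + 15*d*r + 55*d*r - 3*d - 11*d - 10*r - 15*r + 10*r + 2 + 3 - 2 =-5*d^2 - 14*d + r*(25*d^2 + 70*d - 15) + 3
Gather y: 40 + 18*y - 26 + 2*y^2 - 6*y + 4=2*y^2 + 12*y + 18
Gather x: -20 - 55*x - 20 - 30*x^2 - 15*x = -30*x^2 - 70*x - 40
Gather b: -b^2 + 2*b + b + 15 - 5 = -b^2 + 3*b + 10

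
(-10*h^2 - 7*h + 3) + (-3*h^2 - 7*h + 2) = -13*h^2 - 14*h + 5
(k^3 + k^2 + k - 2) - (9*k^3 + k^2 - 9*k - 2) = -8*k^3 + 10*k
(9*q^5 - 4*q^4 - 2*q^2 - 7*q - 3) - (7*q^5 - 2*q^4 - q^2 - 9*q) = 2*q^5 - 2*q^4 - q^2 + 2*q - 3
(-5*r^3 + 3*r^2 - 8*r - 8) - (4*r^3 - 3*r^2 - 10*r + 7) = -9*r^3 + 6*r^2 + 2*r - 15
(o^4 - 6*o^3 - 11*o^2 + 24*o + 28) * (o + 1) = o^5 - 5*o^4 - 17*o^3 + 13*o^2 + 52*o + 28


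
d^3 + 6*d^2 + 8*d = d*(d + 2)*(d + 4)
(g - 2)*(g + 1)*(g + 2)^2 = g^4 + 3*g^3 - 2*g^2 - 12*g - 8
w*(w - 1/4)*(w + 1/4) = w^3 - w/16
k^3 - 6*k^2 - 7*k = k*(k - 7)*(k + 1)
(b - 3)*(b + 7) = b^2 + 4*b - 21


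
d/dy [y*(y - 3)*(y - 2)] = 3*y^2 - 10*y + 6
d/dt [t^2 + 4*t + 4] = 2*t + 4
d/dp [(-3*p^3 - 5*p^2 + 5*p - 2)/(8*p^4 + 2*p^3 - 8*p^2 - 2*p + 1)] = (24*p^6 + 80*p^5 - 86*p^4 + 56*p^3 + 53*p^2 - 42*p + 1)/(64*p^8 + 32*p^7 - 124*p^6 - 64*p^5 + 72*p^4 + 36*p^3 - 12*p^2 - 4*p + 1)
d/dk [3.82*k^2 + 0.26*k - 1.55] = 7.64*k + 0.26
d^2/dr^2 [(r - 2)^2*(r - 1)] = 6*r - 10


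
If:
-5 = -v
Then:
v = 5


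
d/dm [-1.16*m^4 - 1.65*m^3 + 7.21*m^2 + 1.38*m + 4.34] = -4.64*m^3 - 4.95*m^2 + 14.42*m + 1.38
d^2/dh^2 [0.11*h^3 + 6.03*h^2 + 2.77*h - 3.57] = 0.66*h + 12.06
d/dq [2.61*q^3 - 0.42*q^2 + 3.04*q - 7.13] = 7.83*q^2 - 0.84*q + 3.04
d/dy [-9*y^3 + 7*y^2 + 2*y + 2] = -27*y^2 + 14*y + 2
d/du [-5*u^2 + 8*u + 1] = 8 - 10*u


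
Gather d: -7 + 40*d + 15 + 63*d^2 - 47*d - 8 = 63*d^2 - 7*d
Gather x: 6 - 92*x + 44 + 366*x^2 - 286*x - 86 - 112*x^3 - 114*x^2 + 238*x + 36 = -112*x^3 + 252*x^2 - 140*x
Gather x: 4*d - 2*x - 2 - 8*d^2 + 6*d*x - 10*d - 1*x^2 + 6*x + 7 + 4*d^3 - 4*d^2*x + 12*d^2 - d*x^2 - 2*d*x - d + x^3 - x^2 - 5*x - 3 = 4*d^3 + 4*d^2 - 7*d + x^3 + x^2*(-d - 2) + x*(-4*d^2 + 4*d - 1) + 2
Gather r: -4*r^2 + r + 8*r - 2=-4*r^2 + 9*r - 2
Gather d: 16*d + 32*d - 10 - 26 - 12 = 48*d - 48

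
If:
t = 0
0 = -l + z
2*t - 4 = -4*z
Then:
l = 1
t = 0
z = 1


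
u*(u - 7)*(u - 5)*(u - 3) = u^4 - 15*u^3 + 71*u^2 - 105*u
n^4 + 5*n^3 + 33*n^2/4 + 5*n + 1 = (n + 1/2)^2*(n + 2)^2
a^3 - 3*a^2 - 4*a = a*(a - 4)*(a + 1)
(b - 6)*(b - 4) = b^2 - 10*b + 24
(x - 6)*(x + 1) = x^2 - 5*x - 6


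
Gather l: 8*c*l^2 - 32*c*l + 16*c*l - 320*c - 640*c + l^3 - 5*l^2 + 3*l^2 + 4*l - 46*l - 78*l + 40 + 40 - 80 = -960*c + l^3 + l^2*(8*c - 2) + l*(-16*c - 120)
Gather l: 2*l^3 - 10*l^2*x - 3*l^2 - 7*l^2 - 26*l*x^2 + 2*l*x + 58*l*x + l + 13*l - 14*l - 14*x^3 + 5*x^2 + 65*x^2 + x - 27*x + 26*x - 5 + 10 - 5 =2*l^3 + l^2*(-10*x - 10) + l*(-26*x^2 + 60*x) - 14*x^3 + 70*x^2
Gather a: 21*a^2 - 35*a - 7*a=21*a^2 - 42*a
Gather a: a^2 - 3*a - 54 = a^2 - 3*a - 54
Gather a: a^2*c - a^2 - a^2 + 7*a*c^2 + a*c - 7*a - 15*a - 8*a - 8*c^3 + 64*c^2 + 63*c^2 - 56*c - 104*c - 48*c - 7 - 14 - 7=a^2*(c - 2) + a*(7*c^2 + c - 30) - 8*c^3 + 127*c^2 - 208*c - 28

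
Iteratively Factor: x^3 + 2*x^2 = (x)*(x^2 + 2*x) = x^2*(x + 2)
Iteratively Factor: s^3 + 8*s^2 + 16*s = (s)*(s^2 + 8*s + 16) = s*(s + 4)*(s + 4)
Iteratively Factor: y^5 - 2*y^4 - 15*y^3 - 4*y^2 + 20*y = (y + 2)*(y^4 - 4*y^3 - 7*y^2 + 10*y) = (y - 5)*(y + 2)*(y^3 + y^2 - 2*y) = (y - 5)*(y - 1)*(y + 2)*(y^2 + 2*y) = y*(y - 5)*(y - 1)*(y + 2)*(y + 2)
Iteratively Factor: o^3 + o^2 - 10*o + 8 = (o - 1)*(o^2 + 2*o - 8) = (o - 1)*(o + 4)*(o - 2)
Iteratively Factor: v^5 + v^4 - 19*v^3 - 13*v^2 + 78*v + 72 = (v + 2)*(v^4 - v^3 - 17*v^2 + 21*v + 36) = (v - 3)*(v + 2)*(v^3 + 2*v^2 - 11*v - 12) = (v - 3)*(v + 2)*(v + 4)*(v^2 - 2*v - 3) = (v - 3)*(v + 1)*(v + 2)*(v + 4)*(v - 3)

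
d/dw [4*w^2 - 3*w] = 8*w - 3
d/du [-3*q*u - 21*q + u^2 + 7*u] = -3*q + 2*u + 7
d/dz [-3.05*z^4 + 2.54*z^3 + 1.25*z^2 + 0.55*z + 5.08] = -12.2*z^3 + 7.62*z^2 + 2.5*z + 0.55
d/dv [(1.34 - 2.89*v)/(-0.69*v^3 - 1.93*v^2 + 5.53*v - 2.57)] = (-3.9882*v^3 - 2.8039*v^2 + 5.1724*v + 0.0170999999999992)/(0.4761*v^6 + 2.6634*v^5 - 3.9065*v^4 - 17.7992*v^3 + 40.5011*v^2 - 28.4242*v + 6.6049)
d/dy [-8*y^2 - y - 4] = -16*y - 1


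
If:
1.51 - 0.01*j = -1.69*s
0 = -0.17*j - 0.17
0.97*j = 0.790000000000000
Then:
No Solution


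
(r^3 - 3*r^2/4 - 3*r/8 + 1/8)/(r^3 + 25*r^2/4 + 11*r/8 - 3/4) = (r - 1)/(r + 6)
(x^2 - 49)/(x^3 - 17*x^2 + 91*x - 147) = (x + 7)/(x^2 - 10*x + 21)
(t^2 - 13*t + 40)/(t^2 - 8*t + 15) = (t - 8)/(t - 3)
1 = 1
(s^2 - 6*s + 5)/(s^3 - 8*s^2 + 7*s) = (s - 5)/(s*(s - 7))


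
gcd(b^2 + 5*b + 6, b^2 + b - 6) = b + 3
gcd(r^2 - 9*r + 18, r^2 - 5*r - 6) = r - 6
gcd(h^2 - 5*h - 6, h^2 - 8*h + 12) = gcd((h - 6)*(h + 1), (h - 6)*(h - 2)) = h - 6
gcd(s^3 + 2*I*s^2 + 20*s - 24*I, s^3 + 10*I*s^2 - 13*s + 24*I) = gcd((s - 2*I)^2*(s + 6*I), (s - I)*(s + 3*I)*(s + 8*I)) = 1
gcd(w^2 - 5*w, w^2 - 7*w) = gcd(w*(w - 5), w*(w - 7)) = w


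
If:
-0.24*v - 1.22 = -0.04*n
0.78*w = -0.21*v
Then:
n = 30.5 - 22.2857142857143*w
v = -3.71428571428571*w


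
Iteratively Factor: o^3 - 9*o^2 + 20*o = (o)*(o^2 - 9*o + 20) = o*(o - 5)*(o - 4)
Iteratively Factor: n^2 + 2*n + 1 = (n + 1)*(n + 1)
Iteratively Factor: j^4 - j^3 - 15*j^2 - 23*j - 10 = (j + 2)*(j^3 - 3*j^2 - 9*j - 5) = (j + 1)*(j + 2)*(j^2 - 4*j - 5) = (j + 1)^2*(j + 2)*(j - 5)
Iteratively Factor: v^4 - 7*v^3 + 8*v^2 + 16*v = (v - 4)*(v^3 - 3*v^2 - 4*v) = (v - 4)*(v + 1)*(v^2 - 4*v) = v*(v - 4)*(v + 1)*(v - 4)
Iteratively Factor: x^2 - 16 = (x - 4)*(x + 4)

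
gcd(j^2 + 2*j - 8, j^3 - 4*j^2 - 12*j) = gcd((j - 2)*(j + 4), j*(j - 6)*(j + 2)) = 1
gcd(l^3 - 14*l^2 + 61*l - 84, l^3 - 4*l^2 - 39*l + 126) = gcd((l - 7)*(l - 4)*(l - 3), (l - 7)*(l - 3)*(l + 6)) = l^2 - 10*l + 21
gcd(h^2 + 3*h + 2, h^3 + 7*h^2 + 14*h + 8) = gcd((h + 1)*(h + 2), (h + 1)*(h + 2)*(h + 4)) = h^2 + 3*h + 2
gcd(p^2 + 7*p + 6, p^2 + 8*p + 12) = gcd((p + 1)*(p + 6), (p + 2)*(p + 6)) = p + 6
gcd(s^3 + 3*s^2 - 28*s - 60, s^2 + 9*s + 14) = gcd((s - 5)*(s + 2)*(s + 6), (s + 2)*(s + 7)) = s + 2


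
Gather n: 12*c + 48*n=12*c + 48*n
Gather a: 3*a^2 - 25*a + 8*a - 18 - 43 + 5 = 3*a^2 - 17*a - 56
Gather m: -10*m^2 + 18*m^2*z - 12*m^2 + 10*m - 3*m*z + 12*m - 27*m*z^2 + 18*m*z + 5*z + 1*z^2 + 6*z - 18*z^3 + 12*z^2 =m^2*(18*z - 22) + m*(-27*z^2 + 15*z + 22) - 18*z^3 + 13*z^2 + 11*z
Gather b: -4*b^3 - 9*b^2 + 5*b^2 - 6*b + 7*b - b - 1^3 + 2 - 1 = -4*b^3 - 4*b^2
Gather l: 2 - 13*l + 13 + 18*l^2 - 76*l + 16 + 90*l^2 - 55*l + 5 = 108*l^2 - 144*l + 36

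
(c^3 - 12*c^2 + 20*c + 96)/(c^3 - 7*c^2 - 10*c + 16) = (c - 6)/(c - 1)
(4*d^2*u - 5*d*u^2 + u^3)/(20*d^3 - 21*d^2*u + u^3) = u/(5*d + u)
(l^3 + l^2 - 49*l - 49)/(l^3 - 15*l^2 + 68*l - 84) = (l^2 + 8*l + 7)/(l^2 - 8*l + 12)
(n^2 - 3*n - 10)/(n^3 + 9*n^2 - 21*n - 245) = (n + 2)/(n^2 + 14*n + 49)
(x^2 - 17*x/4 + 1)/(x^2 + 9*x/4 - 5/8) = 2*(x - 4)/(2*x + 5)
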